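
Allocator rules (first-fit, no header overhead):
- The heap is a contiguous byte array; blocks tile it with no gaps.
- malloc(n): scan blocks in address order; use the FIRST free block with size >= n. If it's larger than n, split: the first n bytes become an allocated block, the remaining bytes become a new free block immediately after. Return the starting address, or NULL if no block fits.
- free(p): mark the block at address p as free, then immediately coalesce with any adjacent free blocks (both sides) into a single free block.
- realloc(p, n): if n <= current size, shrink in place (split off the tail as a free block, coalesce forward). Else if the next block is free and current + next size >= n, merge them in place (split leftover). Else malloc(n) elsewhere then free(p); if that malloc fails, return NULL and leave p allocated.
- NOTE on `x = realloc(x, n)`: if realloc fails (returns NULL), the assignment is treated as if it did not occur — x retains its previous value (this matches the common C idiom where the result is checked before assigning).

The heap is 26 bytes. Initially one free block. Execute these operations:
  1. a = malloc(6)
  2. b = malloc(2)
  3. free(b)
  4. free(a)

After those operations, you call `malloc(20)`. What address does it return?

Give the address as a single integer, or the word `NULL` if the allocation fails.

Answer: 0

Derivation:
Op 1: a = malloc(6) -> a = 0; heap: [0-5 ALLOC][6-25 FREE]
Op 2: b = malloc(2) -> b = 6; heap: [0-5 ALLOC][6-7 ALLOC][8-25 FREE]
Op 3: free(b) -> (freed b); heap: [0-5 ALLOC][6-25 FREE]
Op 4: free(a) -> (freed a); heap: [0-25 FREE]
malloc(20): first-fit scan over [0-25 FREE] -> 0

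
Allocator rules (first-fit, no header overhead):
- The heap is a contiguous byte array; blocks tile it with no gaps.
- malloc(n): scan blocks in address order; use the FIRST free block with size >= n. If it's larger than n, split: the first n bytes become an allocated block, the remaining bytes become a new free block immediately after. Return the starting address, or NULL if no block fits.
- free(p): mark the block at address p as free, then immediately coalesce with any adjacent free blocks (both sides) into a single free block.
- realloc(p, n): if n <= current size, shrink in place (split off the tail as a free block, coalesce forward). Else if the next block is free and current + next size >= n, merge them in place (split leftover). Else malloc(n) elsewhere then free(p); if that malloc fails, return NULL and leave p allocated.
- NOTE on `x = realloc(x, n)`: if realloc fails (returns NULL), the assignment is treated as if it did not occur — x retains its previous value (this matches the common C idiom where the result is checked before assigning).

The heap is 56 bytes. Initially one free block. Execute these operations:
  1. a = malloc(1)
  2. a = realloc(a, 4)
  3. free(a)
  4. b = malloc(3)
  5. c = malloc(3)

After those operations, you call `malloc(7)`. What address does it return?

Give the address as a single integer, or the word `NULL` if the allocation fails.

Answer: 6

Derivation:
Op 1: a = malloc(1) -> a = 0; heap: [0-0 ALLOC][1-55 FREE]
Op 2: a = realloc(a, 4) -> a = 0; heap: [0-3 ALLOC][4-55 FREE]
Op 3: free(a) -> (freed a); heap: [0-55 FREE]
Op 4: b = malloc(3) -> b = 0; heap: [0-2 ALLOC][3-55 FREE]
Op 5: c = malloc(3) -> c = 3; heap: [0-2 ALLOC][3-5 ALLOC][6-55 FREE]
malloc(7): first-fit scan over [0-2 ALLOC][3-5 ALLOC][6-55 FREE] -> 6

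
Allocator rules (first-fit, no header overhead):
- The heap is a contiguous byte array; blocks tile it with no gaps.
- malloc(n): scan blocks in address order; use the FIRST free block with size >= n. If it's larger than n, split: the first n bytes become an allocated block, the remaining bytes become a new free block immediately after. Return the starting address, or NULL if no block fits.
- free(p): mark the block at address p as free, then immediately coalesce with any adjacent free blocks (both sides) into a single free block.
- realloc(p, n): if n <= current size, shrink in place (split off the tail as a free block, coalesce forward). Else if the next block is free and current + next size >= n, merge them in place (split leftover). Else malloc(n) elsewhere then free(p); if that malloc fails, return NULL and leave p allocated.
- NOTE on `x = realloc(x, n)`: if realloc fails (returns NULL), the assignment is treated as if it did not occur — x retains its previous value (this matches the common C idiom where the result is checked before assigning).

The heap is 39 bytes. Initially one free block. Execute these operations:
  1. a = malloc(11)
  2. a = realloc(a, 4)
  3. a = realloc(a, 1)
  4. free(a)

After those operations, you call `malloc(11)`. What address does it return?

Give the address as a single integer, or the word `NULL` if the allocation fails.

Op 1: a = malloc(11) -> a = 0; heap: [0-10 ALLOC][11-38 FREE]
Op 2: a = realloc(a, 4) -> a = 0; heap: [0-3 ALLOC][4-38 FREE]
Op 3: a = realloc(a, 1) -> a = 0; heap: [0-0 ALLOC][1-38 FREE]
Op 4: free(a) -> (freed a); heap: [0-38 FREE]
malloc(11): first-fit scan over [0-38 FREE] -> 0

Answer: 0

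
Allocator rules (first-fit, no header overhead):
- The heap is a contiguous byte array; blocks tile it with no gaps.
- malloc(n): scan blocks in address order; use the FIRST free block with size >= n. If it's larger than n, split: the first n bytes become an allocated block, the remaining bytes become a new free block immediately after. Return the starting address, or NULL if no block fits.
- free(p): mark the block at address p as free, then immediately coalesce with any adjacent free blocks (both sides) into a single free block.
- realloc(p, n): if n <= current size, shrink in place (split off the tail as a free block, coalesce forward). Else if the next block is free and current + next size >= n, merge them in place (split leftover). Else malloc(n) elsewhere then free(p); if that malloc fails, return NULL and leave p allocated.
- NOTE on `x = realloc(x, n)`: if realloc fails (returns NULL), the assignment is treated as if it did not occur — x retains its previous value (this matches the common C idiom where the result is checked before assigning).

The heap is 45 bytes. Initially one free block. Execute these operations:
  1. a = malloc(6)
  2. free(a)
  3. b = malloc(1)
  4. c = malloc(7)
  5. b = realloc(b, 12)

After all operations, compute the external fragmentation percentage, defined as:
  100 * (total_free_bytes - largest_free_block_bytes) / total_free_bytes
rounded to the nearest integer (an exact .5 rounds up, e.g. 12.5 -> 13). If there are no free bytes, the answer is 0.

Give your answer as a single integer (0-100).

Answer: 4

Derivation:
Op 1: a = malloc(6) -> a = 0; heap: [0-5 ALLOC][6-44 FREE]
Op 2: free(a) -> (freed a); heap: [0-44 FREE]
Op 3: b = malloc(1) -> b = 0; heap: [0-0 ALLOC][1-44 FREE]
Op 4: c = malloc(7) -> c = 1; heap: [0-0 ALLOC][1-7 ALLOC][8-44 FREE]
Op 5: b = realloc(b, 12) -> b = 8; heap: [0-0 FREE][1-7 ALLOC][8-19 ALLOC][20-44 FREE]
Free blocks: [1 25] total_free=26 largest=25 -> 100*(26-25)/26 = 100/26 ≈ 3.846 -> rounds to 4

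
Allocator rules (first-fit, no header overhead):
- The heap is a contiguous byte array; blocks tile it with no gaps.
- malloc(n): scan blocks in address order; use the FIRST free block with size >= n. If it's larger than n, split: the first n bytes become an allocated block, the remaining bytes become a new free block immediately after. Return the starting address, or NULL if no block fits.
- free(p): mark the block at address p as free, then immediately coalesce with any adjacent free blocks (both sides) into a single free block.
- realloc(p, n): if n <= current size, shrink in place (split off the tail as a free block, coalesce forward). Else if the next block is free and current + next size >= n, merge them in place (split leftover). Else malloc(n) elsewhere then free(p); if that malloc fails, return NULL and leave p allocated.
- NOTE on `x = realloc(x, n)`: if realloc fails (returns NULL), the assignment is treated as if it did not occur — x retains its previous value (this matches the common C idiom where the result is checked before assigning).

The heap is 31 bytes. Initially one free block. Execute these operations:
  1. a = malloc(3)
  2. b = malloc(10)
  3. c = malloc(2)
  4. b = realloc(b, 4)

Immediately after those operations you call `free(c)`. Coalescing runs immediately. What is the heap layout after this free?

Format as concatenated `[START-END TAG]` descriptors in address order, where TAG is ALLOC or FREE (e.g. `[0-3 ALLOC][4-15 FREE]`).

Op 1: a = malloc(3) -> a = 0; heap: [0-2 ALLOC][3-30 FREE]
Op 2: b = malloc(10) -> b = 3; heap: [0-2 ALLOC][3-12 ALLOC][13-30 FREE]
Op 3: c = malloc(2) -> c = 13; heap: [0-2 ALLOC][3-12 ALLOC][13-14 ALLOC][15-30 FREE]
Op 4: b = realloc(b, 4) -> b = 3; heap: [0-2 ALLOC][3-6 ALLOC][7-12 FREE][13-14 ALLOC][15-30 FREE]
free(c): c = 13 -> block [13-14 ALLOC]; mark free, coalesce with adjacent free neighbors -> [0-2 ALLOC][3-6 ALLOC][7-30 FREE]

Answer: [0-2 ALLOC][3-6 ALLOC][7-30 FREE]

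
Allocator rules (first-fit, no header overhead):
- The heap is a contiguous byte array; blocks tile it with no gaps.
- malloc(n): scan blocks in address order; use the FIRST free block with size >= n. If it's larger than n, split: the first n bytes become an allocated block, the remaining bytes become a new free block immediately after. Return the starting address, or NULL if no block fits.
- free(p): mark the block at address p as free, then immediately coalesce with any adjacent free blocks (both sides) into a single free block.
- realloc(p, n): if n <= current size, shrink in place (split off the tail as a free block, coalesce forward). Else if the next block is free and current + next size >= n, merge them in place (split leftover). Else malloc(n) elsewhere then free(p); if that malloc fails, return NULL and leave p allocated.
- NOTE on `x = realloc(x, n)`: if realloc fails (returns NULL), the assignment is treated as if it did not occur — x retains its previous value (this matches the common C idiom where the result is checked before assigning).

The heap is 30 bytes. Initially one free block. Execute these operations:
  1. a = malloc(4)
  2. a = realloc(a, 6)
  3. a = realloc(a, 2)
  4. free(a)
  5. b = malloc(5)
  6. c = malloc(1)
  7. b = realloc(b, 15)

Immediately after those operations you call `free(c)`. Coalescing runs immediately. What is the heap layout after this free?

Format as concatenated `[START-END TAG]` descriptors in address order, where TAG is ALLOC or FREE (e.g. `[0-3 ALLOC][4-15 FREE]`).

Op 1: a = malloc(4) -> a = 0; heap: [0-3 ALLOC][4-29 FREE]
Op 2: a = realloc(a, 6) -> a = 0; heap: [0-5 ALLOC][6-29 FREE]
Op 3: a = realloc(a, 2) -> a = 0; heap: [0-1 ALLOC][2-29 FREE]
Op 4: free(a) -> (freed a); heap: [0-29 FREE]
Op 5: b = malloc(5) -> b = 0; heap: [0-4 ALLOC][5-29 FREE]
Op 6: c = malloc(1) -> c = 5; heap: [0-4 ALLOC][5-5 ALLOC][6-29 FREE]
Op 7: b = realloc(b, 15) -> b = 6; heap: [0-4 FREE][5-5 ALLOC][6-20 ALLOC][21-29 FREE]
free(c): c = 5 -> block [5-5 ALLOC]; mark free, coalesce with adjacent free neighbors -> [0-5 FREE][6-20 ALLOC][21-29 FREE]

Answer: [0-5 FREE][6-20 ALLOC][21-29 FREE]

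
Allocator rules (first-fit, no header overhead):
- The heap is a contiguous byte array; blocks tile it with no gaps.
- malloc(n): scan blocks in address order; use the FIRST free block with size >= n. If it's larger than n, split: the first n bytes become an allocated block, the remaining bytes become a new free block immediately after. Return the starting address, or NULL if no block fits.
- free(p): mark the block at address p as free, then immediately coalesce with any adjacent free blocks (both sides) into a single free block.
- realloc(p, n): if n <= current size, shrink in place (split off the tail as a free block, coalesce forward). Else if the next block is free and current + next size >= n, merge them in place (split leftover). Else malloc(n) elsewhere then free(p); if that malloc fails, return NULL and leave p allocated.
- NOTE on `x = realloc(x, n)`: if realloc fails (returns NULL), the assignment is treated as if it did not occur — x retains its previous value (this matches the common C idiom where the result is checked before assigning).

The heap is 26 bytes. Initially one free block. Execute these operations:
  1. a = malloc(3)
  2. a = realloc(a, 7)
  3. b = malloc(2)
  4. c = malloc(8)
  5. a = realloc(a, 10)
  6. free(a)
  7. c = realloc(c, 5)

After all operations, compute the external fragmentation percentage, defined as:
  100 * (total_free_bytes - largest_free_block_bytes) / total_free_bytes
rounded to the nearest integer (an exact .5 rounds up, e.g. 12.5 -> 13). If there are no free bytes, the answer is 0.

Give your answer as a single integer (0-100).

Op 1: a = malloc(3) -> a = 0; heap: [0-2 ALLOC][3-25 FREE]
Op 2: a = realloc(a, 7) -> a = 0; heap: [0-6 ALLOC][7-25 FREE]
Op 3: b = malloc(2) -> b = 7; heap: [0-6 ALLOC][7-8 ALLOC][9-25 FREE]
Op 4: c = malloc(8) -> c = 9; heap: [0-6 ALLOC][7-8 ALLOC][9-16 ALLOC][17-25 FREE]
Op 5: a = realloc(a, 10) -> NULL (a unchanged); heap: [0-6 ALLOC][7-8 ALLOC][9-16 ALLOC][17-25 FREE]
Op 6: free(a) -> (freed a); heap: [0-6 FREE][7-8 ALLOC][9-16 ALLOC][17-25 FREE]
Op 7: c = realloc(c, 5) -> c = 9; heap: [0-6 FREE][7-8 ALLOC][9-13 ALLOC][14-25 FREE]
Free blocks: [7 12] total_free=19 largest=12 -> 100*(19-12)/19 = 700/19 ≈ 36.842 -> rounds to 37

Answer: 37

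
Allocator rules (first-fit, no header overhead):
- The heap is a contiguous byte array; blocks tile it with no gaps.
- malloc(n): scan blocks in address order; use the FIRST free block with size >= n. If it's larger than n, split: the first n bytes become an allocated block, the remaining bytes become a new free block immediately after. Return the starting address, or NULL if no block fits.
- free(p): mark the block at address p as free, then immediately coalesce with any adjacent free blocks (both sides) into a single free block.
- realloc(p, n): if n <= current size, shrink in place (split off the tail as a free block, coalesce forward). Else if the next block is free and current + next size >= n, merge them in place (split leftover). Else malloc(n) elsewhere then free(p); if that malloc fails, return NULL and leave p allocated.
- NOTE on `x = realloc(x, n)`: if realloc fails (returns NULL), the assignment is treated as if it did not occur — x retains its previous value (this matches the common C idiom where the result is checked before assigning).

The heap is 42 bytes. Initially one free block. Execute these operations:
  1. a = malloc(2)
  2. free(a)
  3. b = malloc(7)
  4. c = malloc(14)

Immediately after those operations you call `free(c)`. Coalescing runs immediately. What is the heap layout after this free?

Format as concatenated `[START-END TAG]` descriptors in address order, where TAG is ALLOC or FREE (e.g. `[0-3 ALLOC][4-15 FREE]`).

Answer: [0-6 ALLOC][7-41 FREE]

Derivation:
Op 1: a = malloc(2) -> a = 0; heap: [0-1 ALLOC][2-41 FREE]
Op 2: free(a) -> (freed a); heap: [0-41 FREE]
Op 3: b = malloc(7) -> b = 0; heap: [0-6 ALLOC][7-41 FREE]
Op 4: c = malloc(14) -> c = 7; heap: [0-6 ALLOC][7-20 ALLOC][21-41 FREE]
free(c): c = 7 -> block [7-20 ALLOC]; mark free, coalesce with adjacent free neighbors -> [0-6 ALLOC][7-41 FREE]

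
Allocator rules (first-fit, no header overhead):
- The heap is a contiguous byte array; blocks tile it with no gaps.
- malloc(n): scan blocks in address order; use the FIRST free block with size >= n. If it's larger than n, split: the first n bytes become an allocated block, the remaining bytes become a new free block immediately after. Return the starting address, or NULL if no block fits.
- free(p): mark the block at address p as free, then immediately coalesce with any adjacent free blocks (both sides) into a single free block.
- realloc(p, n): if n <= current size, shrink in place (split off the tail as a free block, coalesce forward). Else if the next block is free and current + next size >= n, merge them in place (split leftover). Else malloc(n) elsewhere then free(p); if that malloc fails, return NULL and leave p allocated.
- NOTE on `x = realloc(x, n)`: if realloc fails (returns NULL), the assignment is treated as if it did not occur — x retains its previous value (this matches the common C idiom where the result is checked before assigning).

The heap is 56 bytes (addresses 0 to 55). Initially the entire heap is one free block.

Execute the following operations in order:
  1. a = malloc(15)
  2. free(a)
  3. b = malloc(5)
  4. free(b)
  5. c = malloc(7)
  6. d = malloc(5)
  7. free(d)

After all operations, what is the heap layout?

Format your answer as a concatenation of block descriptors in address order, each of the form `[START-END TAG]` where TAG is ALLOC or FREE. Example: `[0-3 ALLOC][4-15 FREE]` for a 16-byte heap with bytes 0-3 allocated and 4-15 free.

Answer: [0-6 ALLOC][7-55 FREE]

Derivation:
Op 1: a = malloc(15) -> a = 0; heap: [0-14 ALLOC][15-55 FREE]
Op 2: free(a) -> (freed a); heap: [0-55 FREE]
Op 3: b = malloc(5) -> b = 0; heap: [0-4 ALLOC][5-55 FREE]
Op 4: free(b) -> (freed b); heap: [0-55 FREE]
Op 5: c = malloc(7) -> c = 0; heap: [0-6 ALLOC][7-55 FREE]
Op 6: d = malloc(5) -> d = 7; heap: [0-6 ALLOC][7-11 ALLOC][12-55 FREE]
Op 7: free(d) -> (freed d); heap: [0-6 ALLOC][7-55 FREE]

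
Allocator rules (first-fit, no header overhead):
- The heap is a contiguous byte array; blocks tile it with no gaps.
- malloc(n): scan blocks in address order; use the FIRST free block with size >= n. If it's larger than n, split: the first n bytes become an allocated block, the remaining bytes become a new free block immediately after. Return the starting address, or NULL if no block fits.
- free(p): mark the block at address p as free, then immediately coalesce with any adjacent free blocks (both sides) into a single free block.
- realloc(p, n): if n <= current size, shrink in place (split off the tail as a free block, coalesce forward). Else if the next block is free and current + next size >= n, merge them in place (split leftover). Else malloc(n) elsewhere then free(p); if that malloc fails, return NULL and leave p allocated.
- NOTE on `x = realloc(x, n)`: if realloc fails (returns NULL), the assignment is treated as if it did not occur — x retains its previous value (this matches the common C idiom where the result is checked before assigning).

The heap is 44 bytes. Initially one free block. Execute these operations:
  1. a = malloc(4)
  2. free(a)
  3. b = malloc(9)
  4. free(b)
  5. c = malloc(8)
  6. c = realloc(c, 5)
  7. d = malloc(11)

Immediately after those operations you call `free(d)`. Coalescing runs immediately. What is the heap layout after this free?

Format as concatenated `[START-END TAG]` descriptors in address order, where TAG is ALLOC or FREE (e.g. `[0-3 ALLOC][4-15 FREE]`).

Op 1: a = malloc(4) -> a = 0; heap: [0-3 ALLOC][4-43 FREE]
Op 2: free(a) -> (freed a); heap: [0-43 FREE]
Op 3: b = malloc(9) -> b = 0; heap: [0-8 ALLOC][9-43 FREE]
Op 4: free(b) -> (freed b); heap: [0-43 FREE]
Op 5: c = malloc(8) -> c = 0; heap: [0-7 ALLOC][8-43 FREE]
Op 6: c = realloc(c, 5) -> c = 0; heap: [0-4 ALLOC][5-43 FREE]
Op 7: d = malloc(11) -> d = 5; heap: [0-4 ALLOC][5-15 ALLOC][16-43 FREE]
free(d): d = 5 -> block [5-15 ALLOC]; mark free, coalesce with adjacent free neighbors -> [0-4 ALLOC][5-43 FREE]

Answer: [0-4 ALLOC][5-43 FREE]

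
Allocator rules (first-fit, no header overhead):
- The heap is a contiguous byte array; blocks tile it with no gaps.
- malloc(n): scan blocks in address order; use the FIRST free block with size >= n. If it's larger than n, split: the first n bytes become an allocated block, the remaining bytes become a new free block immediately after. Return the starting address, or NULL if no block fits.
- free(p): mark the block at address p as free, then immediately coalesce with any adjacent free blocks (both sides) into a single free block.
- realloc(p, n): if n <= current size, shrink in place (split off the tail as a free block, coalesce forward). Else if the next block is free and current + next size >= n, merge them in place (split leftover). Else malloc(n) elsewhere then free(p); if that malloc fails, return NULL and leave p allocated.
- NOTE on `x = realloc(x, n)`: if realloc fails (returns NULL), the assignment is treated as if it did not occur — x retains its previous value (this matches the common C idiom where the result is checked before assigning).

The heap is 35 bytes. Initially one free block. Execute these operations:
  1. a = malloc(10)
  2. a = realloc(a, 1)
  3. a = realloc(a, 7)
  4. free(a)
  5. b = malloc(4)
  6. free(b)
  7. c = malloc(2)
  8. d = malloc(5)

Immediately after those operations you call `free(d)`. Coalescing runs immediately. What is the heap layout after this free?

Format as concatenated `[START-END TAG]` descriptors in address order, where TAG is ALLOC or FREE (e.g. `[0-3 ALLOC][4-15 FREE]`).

Answer: [0-1 ALLOC][2-34 FREE]

Derivation:
Op 1: a = malloc(10) -> a = 0; heap: [0-9 ALLOC][10-34 FREE]
Op 2: a = realloc(a, 1) -> a = 0; heap: [0-0 ALLOC][1-34 FREE]
Op 3: a = realloc(a, 7) -> a = 0; heap: [0-6 ALLOC][7-34 FREE]
Op 4: free(a) -> (freed a); heap: [0-34 FREE]
Op 5: b = malloc(4) -> b = 0; heap: [0-3 ALLOC][4-34 FREE]
Op 6: free(b) -> (freed b); heap: [0-34 FREE]
Op 7: c = malloc(2) -> c = 0; heap: [0-1 ALLOC][2-34 FREE]
Op 8: d = malloc(5) -> d = 2; heap: [0-1 ALLOC][2-6 ALLOC][7-34 FREE]
free(d): d = 2 -> block [2-6 ALLOC]; mark free, coalesce with adjacent free neighbors -> [0-1 ALLOC][2-34 FREE]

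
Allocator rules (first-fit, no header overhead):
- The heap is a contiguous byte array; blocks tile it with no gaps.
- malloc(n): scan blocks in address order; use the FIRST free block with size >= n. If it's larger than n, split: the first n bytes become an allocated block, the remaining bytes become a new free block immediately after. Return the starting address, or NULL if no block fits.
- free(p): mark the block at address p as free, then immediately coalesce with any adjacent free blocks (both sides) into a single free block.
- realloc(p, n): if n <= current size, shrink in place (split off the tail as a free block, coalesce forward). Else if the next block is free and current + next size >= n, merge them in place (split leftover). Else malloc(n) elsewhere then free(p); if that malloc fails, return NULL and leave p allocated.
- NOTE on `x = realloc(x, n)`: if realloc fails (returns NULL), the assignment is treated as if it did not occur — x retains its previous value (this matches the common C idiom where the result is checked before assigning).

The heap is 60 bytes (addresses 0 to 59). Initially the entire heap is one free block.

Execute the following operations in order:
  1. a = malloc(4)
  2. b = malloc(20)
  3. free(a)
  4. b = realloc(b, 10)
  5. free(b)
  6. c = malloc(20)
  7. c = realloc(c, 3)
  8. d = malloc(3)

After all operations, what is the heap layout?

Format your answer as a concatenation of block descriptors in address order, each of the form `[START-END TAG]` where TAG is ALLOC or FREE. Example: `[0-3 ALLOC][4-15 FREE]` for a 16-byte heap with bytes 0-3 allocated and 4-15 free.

Op 1: a = malloc(4) -> a = 0; heap: [0-3 ALLOC][4-59 FREE]
Op 2: b = malloc(20) -> b = 4; heap: [0-3 ALLOC][4-23 ALLOC][24-59 FREE]
Op 3: free(a) -> (freed a); heap: [0-3 FREE][4-23 ALLOC][24-59 FREE]
Op 4: b = realloc(b, 10) -> b = 4; heap: [0-3 FREE][4-13 ALLOC][14-59 FREE]
Op 5: free(b) -> (freed b); heap: [0-59 FREE]
Op 6: c = malloc(20) -> c = 0; heap: [0-19 ALLOC][20-59 FREE]
Op 7: c = realloc(c, 3) -> c = 0; heap: [0-2 ALLOC][3-59 FREE]
Op 8: d = malloc(3) -> d = 3; heap: [0-2 ALLOC][3-5 ALLOC][6-59 FREE]

Answer: [0-2 ALLOC][3-5 ALLOC][6-59 FREE]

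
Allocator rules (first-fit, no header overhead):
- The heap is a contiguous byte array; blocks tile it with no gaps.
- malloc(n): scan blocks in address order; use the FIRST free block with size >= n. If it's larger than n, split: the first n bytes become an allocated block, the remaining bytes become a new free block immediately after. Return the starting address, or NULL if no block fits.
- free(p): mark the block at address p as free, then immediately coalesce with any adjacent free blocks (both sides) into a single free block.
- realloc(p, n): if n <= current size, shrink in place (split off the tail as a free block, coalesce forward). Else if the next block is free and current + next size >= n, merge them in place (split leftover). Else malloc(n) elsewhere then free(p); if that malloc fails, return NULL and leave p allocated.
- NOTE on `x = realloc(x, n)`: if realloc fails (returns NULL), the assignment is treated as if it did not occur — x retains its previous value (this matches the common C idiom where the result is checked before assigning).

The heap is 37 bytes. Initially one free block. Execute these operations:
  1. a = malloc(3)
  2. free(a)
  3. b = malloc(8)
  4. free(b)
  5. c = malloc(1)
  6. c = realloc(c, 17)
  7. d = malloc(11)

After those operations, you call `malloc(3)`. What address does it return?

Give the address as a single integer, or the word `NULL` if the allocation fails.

Answer: 28

Derivation:
Op 1: a = malloc(3) -> a = 0; heap: [0-2 ALLOC][3-36 FREE]
Op 2: free(a) -> (freed a); heap: [0-36 FREE]
Op 3: b = malloc(8) -> b = 0; heap: [0-7 ALLOC][8-36 FREE]
Op 4: free(b) -> (freed b); heap: [0-36 FREE]
Op 5: c = malloc(1) -> c = 0; heap: [0-0 ALLOC][1-36 FREE]
Op 6: c = realloc(c, 17) -> c = 0; heap: [0-16 ALLOC][17-36 FREE]
Op 7: d = malloc(11) -> d = 17; heap: [0-16 ALLOC][17-27 ALLOC][28-36 FREE]
malloc(3): first-fit scan over [0-16 ALLOC][17-27 ALLOC][28-36 FREE] -> 28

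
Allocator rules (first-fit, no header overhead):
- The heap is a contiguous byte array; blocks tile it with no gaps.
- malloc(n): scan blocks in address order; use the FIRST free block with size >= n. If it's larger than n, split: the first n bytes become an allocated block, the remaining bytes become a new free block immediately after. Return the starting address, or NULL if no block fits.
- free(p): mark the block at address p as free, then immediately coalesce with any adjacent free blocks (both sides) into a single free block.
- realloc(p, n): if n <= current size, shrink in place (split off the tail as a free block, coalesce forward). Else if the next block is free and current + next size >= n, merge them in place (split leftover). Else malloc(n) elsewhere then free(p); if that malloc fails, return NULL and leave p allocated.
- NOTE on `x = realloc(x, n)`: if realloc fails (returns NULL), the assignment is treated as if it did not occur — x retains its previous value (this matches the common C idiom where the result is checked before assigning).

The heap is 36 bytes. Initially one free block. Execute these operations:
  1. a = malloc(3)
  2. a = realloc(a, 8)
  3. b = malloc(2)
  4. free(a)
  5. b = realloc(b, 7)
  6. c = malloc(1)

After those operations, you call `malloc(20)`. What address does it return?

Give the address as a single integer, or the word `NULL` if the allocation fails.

Op 1: a = malloc(3) -> a = 0; heap: [0-2 ALLOC][3-35 FREE]
Op 2: a = realloc(a, 8) -> a = 0; heap: [0-7 ALLOC][8-35 FREE]
Op 3: b = malloc(2) -> b = 8; heap: [0-7 ALLOC][8-9 ALLOC][10-35 FREE]
Op 4: free(a) -> (freed a); heap: [0-7 FREE][8-9 ALLOC][10-35 FREE]
Op 5: b = realloc(b, 7) -> b = 8; heap: [0-7 FREE][8-14 ALLOC][15-35 FREE]
Op 6: c = malloc(1) -> c = 0; heap: [0-0 ALLOC][1-7 FREE][8-14 ALLOC][15-35 FREE]
malloc(20): first-fit scan over [0-0 ALLOC][1-7 FREE][8-14 ALLOC][15-35 FREE] -> 15

Answer: 15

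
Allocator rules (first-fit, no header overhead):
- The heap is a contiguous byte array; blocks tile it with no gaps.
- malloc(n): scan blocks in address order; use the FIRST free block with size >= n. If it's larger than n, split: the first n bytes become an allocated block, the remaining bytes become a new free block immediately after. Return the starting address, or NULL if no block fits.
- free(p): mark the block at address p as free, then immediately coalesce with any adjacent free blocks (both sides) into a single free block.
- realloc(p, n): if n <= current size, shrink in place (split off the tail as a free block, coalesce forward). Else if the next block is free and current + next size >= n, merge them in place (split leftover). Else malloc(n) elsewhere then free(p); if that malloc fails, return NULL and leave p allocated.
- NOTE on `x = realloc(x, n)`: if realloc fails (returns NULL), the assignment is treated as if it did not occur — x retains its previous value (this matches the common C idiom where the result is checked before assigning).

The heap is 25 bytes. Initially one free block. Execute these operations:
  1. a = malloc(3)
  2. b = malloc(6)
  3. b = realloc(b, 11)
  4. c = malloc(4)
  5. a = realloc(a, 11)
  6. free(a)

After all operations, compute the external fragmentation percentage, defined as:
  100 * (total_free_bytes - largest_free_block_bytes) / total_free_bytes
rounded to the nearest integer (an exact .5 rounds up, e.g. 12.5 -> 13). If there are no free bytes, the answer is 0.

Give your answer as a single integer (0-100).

Answer: 30

Derivation:
Op 1: a = malloc(3) -> a = 0; heap: [0-2 ALLOC][3-24 FREE]
Op 2: b = malloc(6) -> b = 3; heap: [0-2 ALLOC][3-8 ALLOC][9-24 FREE]
Op 3: b = realloc(b, 11) -> b = 3; heap: [0-2 ALLOC][3-13 ALLOC][14-24 FREE]
Op 4: c = malloc(4) -> c = 14; heap: [0-2 ALLOC][3-13 ALLOC][14-17 ALLOC][18-24 FREE]
Op 5: a = realloc(a, 11) -> NULL (a unchanged); heap: [0-2 ALLOC][3-13 ALLOC][14-17 ALLOC][18-24 FREE]
Op 6: free(a) -> (freed a); heap: [0-2 FREE][3-13 ALLOC][14-17 ALLOC][18-24 FREE]
Free blocks: [3 7] total_free=10 largest=7 -> 100*(10-7)/10 = 300/10 = 30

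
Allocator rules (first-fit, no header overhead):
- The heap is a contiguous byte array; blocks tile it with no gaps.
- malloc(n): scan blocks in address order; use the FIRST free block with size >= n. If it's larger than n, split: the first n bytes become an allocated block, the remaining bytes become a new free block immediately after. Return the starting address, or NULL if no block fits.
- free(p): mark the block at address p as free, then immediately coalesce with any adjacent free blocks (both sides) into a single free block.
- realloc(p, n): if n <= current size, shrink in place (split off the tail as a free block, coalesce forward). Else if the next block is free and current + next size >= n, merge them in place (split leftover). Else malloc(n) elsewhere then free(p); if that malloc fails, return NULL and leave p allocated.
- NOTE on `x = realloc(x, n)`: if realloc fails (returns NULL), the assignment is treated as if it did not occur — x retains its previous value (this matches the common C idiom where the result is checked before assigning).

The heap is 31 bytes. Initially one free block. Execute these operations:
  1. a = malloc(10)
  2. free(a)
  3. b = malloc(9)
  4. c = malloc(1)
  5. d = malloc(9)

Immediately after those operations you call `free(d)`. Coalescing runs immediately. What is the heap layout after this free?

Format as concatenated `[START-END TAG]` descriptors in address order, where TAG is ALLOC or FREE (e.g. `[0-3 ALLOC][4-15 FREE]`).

Answer: [0-8 ALLOC][9-9 ALLOC][10-30 FREE]

Derivation:
Op 1: a = malloc(10) -> a = 0; heap: [0-9 ALLOC][10-30 FREE]
Op 2: free(a) -> (freed a); heap: [0-30 FREE]
Op 3: b = malloc(9) -> b = 0; heap: [0-8 ALLOC][9-30 FREE]
Op 4: c = malloc(1) -> c = 9; heap: [0-8 ALLOC][9-9 ALLOC][10-30 FREE]
Op 5: d = malloc(9) -> d = 10; heap: [0-8 ALLOC][9-9 ALLOC][10-18 ALLOC][19-30 FREE]
free(d): d = 10 -> block [10-18 ALLOC]; mark free, coalesce with adjacent free neighbors -> [0-8 ALLOC][9-9 ALLOC][10-30 FREE]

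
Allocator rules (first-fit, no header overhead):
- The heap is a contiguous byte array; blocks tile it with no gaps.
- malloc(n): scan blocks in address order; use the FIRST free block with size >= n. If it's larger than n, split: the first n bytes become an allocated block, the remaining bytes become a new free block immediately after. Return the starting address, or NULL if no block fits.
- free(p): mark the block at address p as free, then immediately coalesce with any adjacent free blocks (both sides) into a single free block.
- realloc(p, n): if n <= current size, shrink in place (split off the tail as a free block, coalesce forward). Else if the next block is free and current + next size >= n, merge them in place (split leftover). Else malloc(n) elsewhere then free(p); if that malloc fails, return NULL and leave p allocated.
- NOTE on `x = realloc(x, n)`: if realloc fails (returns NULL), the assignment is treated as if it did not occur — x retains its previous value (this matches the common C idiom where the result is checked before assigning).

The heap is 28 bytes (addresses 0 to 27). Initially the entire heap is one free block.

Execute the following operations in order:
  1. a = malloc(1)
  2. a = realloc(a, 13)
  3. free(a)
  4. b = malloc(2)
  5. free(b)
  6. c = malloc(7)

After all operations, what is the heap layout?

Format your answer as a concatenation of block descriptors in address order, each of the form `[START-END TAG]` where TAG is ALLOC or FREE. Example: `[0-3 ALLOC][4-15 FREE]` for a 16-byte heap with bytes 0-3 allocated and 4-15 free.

Op 1: a = malloc(1) -> a = 0; heap: [0-0 ALLOC][1-27 FREE]
Op 2: a = realloc(a, 13) -> a = 0; heap: [0-12 ALLOC][13-27 FREE]
Op 3: free(a) -> (freed a); heap: [0-27 FREE]
Op 4: b = malloc(2) -> b = 0; heap: [0-1 ALLOC][2-27 FREE]
Op 5: free(b) -> (freed b); heap: [0-27 FREE]
Op 6: c = malloc(7) -> c = 0; heap: [0-6 ALLOC][7-27 FREE]

Answer: [0-6 ALLOC][7-27 FREE]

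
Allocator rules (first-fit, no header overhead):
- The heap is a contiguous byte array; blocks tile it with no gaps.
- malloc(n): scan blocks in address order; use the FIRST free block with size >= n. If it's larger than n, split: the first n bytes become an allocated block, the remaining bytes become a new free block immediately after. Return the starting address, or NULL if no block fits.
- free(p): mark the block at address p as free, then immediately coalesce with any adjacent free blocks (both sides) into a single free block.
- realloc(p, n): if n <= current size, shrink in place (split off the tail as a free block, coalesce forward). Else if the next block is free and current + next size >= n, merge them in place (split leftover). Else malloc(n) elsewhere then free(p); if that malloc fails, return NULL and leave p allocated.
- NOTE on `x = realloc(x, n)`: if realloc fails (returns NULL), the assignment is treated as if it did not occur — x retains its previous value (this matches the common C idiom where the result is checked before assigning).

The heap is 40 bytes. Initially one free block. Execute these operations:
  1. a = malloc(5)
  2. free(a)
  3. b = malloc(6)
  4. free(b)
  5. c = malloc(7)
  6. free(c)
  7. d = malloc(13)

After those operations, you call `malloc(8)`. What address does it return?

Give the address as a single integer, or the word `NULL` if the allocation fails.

Op 1: a = malloc(5) -> a = 0; heap: [0-4 ALLOC][5-39 FREE]
Op 2: free(a) -> (freed a); heap: [0-39 FREE]
Op 3: b = malloc(6) -> b = 0; heap: [0-5 ALLOC][6-39 FREE]
Op 4: free(b) -> (freed b); heap: [0-39 FREE]
Op 5: c = malloc(7) -> c = 0; heap: [0-6 ALLOC][7-39 FREE]
Op 6: free(c) -> (freed c); heap: [0-39 FREE]
Op 7: d = malloc(13) -> d = 0; heap: [0-12 ALLOC][13-39 FREE]
malloc(8): first-fit scan over [0-12 ALLOC][13-39 FREE] -> 13

Answer: 13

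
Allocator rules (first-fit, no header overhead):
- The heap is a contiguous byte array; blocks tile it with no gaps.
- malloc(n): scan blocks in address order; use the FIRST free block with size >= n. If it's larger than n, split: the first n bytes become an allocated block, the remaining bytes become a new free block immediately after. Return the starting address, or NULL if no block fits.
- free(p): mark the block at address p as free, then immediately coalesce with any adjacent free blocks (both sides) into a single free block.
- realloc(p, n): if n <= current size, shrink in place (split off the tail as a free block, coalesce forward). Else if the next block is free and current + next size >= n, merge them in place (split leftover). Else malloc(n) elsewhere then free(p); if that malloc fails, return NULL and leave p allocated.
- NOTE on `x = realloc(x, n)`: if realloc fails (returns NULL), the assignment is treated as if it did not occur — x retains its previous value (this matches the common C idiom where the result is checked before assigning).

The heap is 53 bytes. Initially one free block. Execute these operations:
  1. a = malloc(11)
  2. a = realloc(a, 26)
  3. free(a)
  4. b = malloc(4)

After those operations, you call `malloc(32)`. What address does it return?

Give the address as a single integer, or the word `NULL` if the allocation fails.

Answer: 4

Derivation:
Op 1: a = malloc(11) -> a = 0; heap: [0-10 ALLOC][11-52 FREE]
Op 2: a = realloc(a, 26) -> a = 0; heap: [0-25 ALLOC][26-52 FREE]
Op 3: free(a) -> (freed a); heap: [0-52 FREE]
Op 4: b = malloc(4) -> b = 0; heap: [0-3 ALLOC][4-52 FREE]
malloc(32): first-fit scan over [0-3 ALLOC][4-52 FREE] -> 4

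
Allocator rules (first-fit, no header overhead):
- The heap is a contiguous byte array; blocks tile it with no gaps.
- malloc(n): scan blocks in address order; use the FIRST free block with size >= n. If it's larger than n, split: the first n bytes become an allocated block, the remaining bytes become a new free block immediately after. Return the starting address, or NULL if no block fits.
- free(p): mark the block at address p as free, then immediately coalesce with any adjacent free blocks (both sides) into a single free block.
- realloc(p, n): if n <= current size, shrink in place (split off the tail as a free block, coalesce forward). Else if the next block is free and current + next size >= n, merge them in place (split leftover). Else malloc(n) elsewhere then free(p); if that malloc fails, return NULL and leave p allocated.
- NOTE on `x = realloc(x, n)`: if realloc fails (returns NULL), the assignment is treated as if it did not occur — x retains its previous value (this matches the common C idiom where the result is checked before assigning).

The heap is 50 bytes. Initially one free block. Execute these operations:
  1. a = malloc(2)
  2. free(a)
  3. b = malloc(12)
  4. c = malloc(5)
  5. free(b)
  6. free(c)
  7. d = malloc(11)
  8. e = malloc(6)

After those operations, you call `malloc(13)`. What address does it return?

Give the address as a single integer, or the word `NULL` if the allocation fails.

Answer: 17

Derivation:
Op 1: a = malloc(2) -> a = 0; heap: [0-1 ALLOC][2-49 FREE]
Op 2: free(a) -> (freed a); heap: [0-49 FREE]
Op 3: b = malloc(12) -> b = 0; heap: [0-11 ALLOC][12-49 FREE]
Op 4: c = malloc(5) -> c = 12; heap: [0-11 ALLOC][12-16 ALLOC][17-49 FREE]
Op 5: free(b) -> (freed b); heap: [0-11 FREE][12-16 ALLOC][17-49 FREE]
Op 6: free(c) -> (freed c); heap: [0-49 FREE]
Op 7: d = malloc(11) -> d = 0; heap: [0-10 ALLOC][11-49 FREE]
Op 8: e = malloc(6) -> e = 11; heap: [0-10 ALLOC][11-16 ALLOC][17-49 FREE]
malloc(13): first-fit scan over [0-10 ALLOC][11-16 ALLOC][17-49 FREE] -> 17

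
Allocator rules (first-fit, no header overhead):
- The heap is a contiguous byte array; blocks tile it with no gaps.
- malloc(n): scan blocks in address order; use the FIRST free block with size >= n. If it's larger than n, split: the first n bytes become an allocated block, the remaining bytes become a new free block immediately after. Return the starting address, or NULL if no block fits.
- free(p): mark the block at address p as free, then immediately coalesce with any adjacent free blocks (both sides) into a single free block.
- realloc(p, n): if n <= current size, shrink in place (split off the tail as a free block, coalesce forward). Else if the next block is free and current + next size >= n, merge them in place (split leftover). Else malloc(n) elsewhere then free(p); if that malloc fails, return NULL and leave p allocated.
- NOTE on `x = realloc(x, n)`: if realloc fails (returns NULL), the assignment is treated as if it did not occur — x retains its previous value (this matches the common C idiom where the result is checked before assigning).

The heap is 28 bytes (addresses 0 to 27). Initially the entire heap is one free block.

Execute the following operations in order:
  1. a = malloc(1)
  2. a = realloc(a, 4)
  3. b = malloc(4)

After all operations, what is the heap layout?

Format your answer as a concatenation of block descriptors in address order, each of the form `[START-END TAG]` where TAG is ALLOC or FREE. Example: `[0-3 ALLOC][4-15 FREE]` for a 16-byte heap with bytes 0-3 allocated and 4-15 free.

Answer: [0-3 ALLOC][4-7 ALLOC][8-27 FREE]

Derivation:
Op 1: a = malloc(1) -> a = 0; heap: [0-0 ALLOC][1-27 FREE]
Op 2: a = realloc(a, 4) -> a = 0; heap: [0-3 ALLOC][4-27 FREE]
Op 3: b = malloc(4) -> b = 4; heap: [0-3 ALLOC][4-7 ALLOC][8-27 FREE]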